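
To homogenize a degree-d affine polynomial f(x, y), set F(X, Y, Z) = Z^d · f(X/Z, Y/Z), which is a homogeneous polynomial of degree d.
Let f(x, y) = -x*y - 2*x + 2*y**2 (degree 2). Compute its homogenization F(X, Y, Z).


F(X, Y, Z) = -X*Y - 2*X*Z + 2*Y**2

deg(f) = 2.
Substitute x = X/Z, y = Y/Z into f, then multiply by Z^2.
  monomial -1·x^1·y^1 ↦ -1·X^1·Y^1·Z^0.
  monomial -2·x^1·y^0 ↦ -2·X^1·Y^0·Z^1.
  monomial 2·x^0·y^2 ↦ 2·X^0·Y^2·Z^0.
Collecting: F(X, Y, Z) = -X*Y - 2*X*Z + 2*Y**2.


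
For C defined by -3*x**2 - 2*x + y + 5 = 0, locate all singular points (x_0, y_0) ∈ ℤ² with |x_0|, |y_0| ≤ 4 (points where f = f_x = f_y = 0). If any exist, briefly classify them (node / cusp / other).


No singular points in the scanned grid; C is smooth there.

Compute partial derivatives:
  f_x = -6*x - 2.
  f_y = 1.
f_y = 1 is a nonzero constant, so f_y never vanishes: no point (x, y) can satisfy f = f_x = f_y = 0. In particular no (x, y) ∈ {−4, ..., 4}² is singular; the curve is smooth.


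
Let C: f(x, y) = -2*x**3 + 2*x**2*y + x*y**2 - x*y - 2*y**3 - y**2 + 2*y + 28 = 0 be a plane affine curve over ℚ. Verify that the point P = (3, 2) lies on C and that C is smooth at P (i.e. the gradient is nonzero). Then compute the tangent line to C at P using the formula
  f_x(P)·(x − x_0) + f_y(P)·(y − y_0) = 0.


Tangent line at P: -28*x + y + 82 = 0.

Step 1: f(3, 2) = 0, so P lies on C.
Step 2: partial derivatives
  f_x(x, y) = -6*x**2 + 4*x*y + y**2 - y, f_y(x, y) = 2*x**2 + 2*x*y - x - 6*y**2 - 2*y + 2.
  f_x(P) = -28, f_y(P) = 1 (gradient nonzero, so P is smooth).
Step 3: tangent line at P: -28·(x − 3) + 1·(y − 2) = 0.
Expanding: -28*x + y + 82 = 0.


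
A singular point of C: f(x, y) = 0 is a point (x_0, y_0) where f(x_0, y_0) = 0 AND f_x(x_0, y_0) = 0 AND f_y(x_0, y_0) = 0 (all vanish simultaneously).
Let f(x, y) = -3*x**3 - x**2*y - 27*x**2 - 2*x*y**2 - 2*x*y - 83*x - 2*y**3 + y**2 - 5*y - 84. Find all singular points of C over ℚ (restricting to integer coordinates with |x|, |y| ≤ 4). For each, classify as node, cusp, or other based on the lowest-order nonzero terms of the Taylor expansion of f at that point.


Singular points: {(-3, 1)}; classification: node.

Compute partial derivatives:
  f_x = -9*x**2 - 2*x*y - 54*x - 2*y**2 - 2*y - 83.
  f_y = -x**2 - 4*x*y - 2*x - 6*y**2 + 2*y - 5.
Scan x_0 ∈ {−4, ..., 4}. For each x_0, f_y(x_0, y) is a polynomial in y; find its integer roots y ∈ {−4, ..., 4}, then test f_x and f at those candidates.
  x = -4: f_y(-4, y) = -6*y**2 + 18*y - 13; no integer root y with |y| ≤ 4.
  x = -3: f_y(-3, y) = -6*y**2 + 14*y - 8; vanishes at y ∈ {1}. (-3, 1): f_x = 0, f = 0 — SINGULAR.
  x = -2: f_y(-2, y) = -6*y**2 + 10*y - 5; no integer root y with |y| ≤ 4.
  x = -1: f_y(-1, y) = -6*y**2 + 6*y - 4; no integer root y with |y| ≤ 4.
  x = 0: f_y(0, y) = -6*y**2 + 2*y - 5; no integer root y with |y| ≤ 4.
  x = 1: f_y(1, y) = -6*y**2 - 2*y - 8; no integer root y with |y| ≤ 4.
  x = 2: f_y(2, y) = -6*y**2 - 6*y - 13; no integer root y with |y| ≤ 4.
  x = 3: f_y(3, y) = -6*y**2 - 10*y - 20; no integer root y with |y| ≤ 4.
  x = 4: f_y(4, y) = -6*y**2 - 14*y - 29; no integer root y with |y| ≤ 4.
Only singular point on the grid: (-3, 1).
Classify: substitute x = -3 + u, y = 1 + v and expand: f = -3*u**3 - u**2*v - u**2 - 2*u*v**2 - 2*v**3 + v**2.
No constant or linear terms (consistent with a singular point). Quadratic part: -u**2 + v**2. Cubic part: -3*u**3 - u**2*v - 2*u*v**2 - 2*v**3.
The quadratic part v**2 - u**2 = (v − u)(v + u) splits into two distinct linear factors, so there are two distinct tangent lines y − 1 = ±(x − -3) — this is a node (ordinary double point).
Classification: node.


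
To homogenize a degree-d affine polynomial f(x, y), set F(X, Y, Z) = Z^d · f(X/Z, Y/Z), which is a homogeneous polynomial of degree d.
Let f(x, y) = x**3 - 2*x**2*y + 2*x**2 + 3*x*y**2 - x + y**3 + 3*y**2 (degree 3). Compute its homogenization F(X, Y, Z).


F(X, Y, Z) = X**3 - 2*X**2*Y + 2*X**2*Z + 3*X*Y**2 - X*Z**2 + Y**3 + 3*Y**2*Z

deg(f) = 3.
Substitute x = X/Z, y = Y/Z into f, then multiply by Z^3.
  monomial 1·x^3·y^0 ↦ 1·X^3·Y^0·Z^0.
  monomial -2·x^2·y^1 ↦ -2·X^2·Y^1·Z^0.
  monomial 2·x^2·y^0 ↦ 2·X^2·Y^0·Z^1.
  monomial 3·x^1·y^2 ↦ 3·X^1·Y^2·Z^0.
  monomial -1·x^1·y^0 ↦ -1·X^1·Y^0·Z^2.
  monomial 1·x^0·y^3 ↦ 1·X^0·Y^3·Z^0.
  monomial 3·x^0·y^2 ↦ 3·X^0·Y^2·Z^1.
Collecting: F(X, Y, Z) = X**3 - 2*X**2*Y + 2*X**2*Z + 3*X*Y**2 - X*Z**2 + Y**3 + 3*Y**2*Z.


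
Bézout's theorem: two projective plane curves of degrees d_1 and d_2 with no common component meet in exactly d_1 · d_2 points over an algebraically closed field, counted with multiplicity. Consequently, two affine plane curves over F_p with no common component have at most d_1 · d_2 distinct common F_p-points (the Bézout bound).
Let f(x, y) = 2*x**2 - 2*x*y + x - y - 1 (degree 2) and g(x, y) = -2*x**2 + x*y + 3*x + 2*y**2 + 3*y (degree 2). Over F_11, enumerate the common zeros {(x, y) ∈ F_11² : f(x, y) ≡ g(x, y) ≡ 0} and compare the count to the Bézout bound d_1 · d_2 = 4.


Common zeros: {(3, 6)}; count = 1; Bézout bound = 4.

deg(f) = 2, deg(g) = 2, so Bézout bound = 4.
Scan x ∈ F_11. For each x, list the y ∈ F_11 with f(x, y) ≡ 0 and those with g(x, y) ≡ 0 (mod 11); the common zeros in that column are the intersection.
  x = 0: f ≡ 0 at y ∈ {10}; g ≡ 0 at y ∈ {0, 4}; common: ∅.
  x = 1: f ≡ 0 at y ∈ {8}; g ≡ 0 at y ∈ ∅; common: ∅.
  x = 2: f ≡ 0 at y ∈ {4}; g ≡ 0 at y ∈ ∅; common: ∅.
  x = 3: f ≡ 0 at y ∈ {6}; g ≡ 0 at y ∈ {2, 6}; common: {6}.
  x = 4: f ≡ 0 at y ∈ {10}; g ≡ 0 at y ∈ {1}; common: ∅.
  x = 5: f ≡ 0 at y ∈ ∅; g ≡ 0 at y ∈ {2, 5}; common: ∅.
  x = 6: f ≡ 0 at y ∈ {0}; g ≡ 0 at y ∈ ∅; common: ∅.
  x = 7: f ≡ 0 at y ∈ {4}; g ≡ 0 at y ∈ {0, 6}; common: ∅.
  x = 8: f ≡ 0 at y ∈ {6}; g ≡ 0 at y ∈ ∅; common: ∅.
  x = 9: f ≡ 0 at y ∈ {2}; g ≡ 0 at y ∈ {1, 4}; common: ∅.
  x = 10: f ≡ 0 at y ∈ {0}; g ≡ 0 at y ∈ {5}; common: ∅.
Collecting: common zeros = {(3, 6)}, so the count is 1.
Comparison with the Bézout bound: 1 ≤ 4 = deg(f)·deg(g), as expected for curves with no common component (the affine F_11-count falls short of the bound because intersections may lie at infinity, over extension fields, or carry multiplicity).


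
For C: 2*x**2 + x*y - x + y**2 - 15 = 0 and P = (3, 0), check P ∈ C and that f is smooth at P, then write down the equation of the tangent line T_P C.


Tangent line at P: 11*x + 3*y - 33 = 0.

Step 1: f(3, 0) = 0, so P lies on C.
Step 2: partial derivatives
  f_x(x, y) = 4*x + y - 1, f_y(x, y) = x + 2*y.
  f_x(P) = 11, f_y(P) = 3 (gradient nonzero, so P is smooth).
Step 3: tangent line at P: 11·(x − 3) + 3·(y − 0) = 0.
Expanding: 11*x + 3*y - 33 = 0.


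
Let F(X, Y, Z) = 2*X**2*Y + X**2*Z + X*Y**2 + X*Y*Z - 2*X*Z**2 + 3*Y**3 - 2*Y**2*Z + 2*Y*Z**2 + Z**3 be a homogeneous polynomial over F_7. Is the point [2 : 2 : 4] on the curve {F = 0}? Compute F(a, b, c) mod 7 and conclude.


F(2,2,4) ≡ 0 (mod 7); P is on the curve.

Evaluate F(2, 2, 4) term-by-term (mod 7).
  2*X**2*Y ↦ 2·4·2·1 = 16
  X**2*Z ↦ 1·4·1·4 = 16
  X*Y**2 ↦ 1·2·4·1 = 8
  X*Y*Z ↦ 1·2·2·4 = 16
  -2*X*Z**2 ↦ -2·2·1·16 = -64
  3*Y**3 ↦ 3·1·8·1 = 24
  -2*Y**2*Z ↦ -2·1·4·4 = -32
  2*Y*Z**2 ↦ 2·1·2·16 = 64
  Z**3 ↦ 1·1·1·64 = 64
Sum: F(2, 2, 4) = (16) + (16) + (8) + (16) + (-64) + (24) + (-32) + (64) + (64) = 112.
Reducing mod 7: 112 ≡ 0 (mod 7).
Since F(a, b, c) ≡ 0 (mod 7), P lies on the curve.


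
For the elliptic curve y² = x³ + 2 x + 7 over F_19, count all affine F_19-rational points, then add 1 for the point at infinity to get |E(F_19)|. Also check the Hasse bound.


Affine points = {(0, 8), (0, 11), (2, 0), (5, 3), (5, 16), (6, 8), (6, 11), (10, 1), (10, 18), (11, 7), (11, 12), (12, 7), (12, 12), (13, 8), (13, 11), (14, 9), (14, 10), (15, 7), (15, 12), (18, 2), (18, 17)}; affine count = 21; |E(F_19)| = 22.

Discriminant check: Δ ∝ 4a³ + 27b² = 4·2³ + 27·7² = 4·8 + 27·49 ≡ 6 (mod 19). Nonzero ⇒ E is nonsingular.
For each x ∈ F_19, compute rhs = x³ + 2·x + 7 mod 19, then count y ∈ F_19 with y² ≡ rhs.
  x = 0: rhs = 7, matching y values: 8, 11 (2 points).
  x = 1: rhs = 10, matching y values: none (0 points).
  x = 2: rhs = 0, matching y values: 0 (1 points).
  x = 3: rhs = 2, matching y values: none (0 points).
  x = 4: rhs = 3, matching y values: none (0 points).
  x = 5: rhs = 9, matching y values: 3, 16 (2 points).
  x = 6: rhs = 7, matching y values: 8, 11 (2 points).
  x = 7: rhs = 3, matching y values: none (0 points).
  x = 8: rhs = 3, matching y values: none (0 points).
  x = 9: rhs = 13, matching y values: none (0 points).
  x = 10: rhs = 1, matching y values: 1, 18 (2 points).
  x = 11: rhs = 11, matching y values: 7, 12 (2 points).
  x = 12: rhs = 11, matching y values: 7, 12 (2 points).
  x = 13: rhs = 7, matching y values: 8, 11 (2 points).
  x = 14: rhs = 5, matching y values: 9, 10 (2 points).
  x = 15: rhs = 11, matching y values: 7, 12 (2 points).
  x = 16: rhs = 12, matching y values: none (0 points).
  x = 17: rhs = 14, matching y values: none (0 points).
  x = 18: rhs = 4, matching y values: 2, 17 (2 points).
Total affine count: 21.
Full point count |E(F_19)| = 21 + 1 = 22.
Hasse bound: |22 − (19+1)| = |2| = 2 ≤ 2√19 ≈ 8.7178 ✓.


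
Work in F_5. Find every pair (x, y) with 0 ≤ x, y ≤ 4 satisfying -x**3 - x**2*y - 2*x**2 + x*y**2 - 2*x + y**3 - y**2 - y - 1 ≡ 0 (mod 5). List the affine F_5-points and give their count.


Affine F_5-points: {(1, 3), (1, 4), (2, 3), (4, 0)}; count = 4.

For each of the 25 pairs (x, y) ∈ F_5², evaluate f(x, y) mod 5. Record the zeros.
  x = 0: [0↦4, 1↦3, 2↦1, 3↦4, 4↦3]  zeros at y ∈ ∅
  x = 1: [0↦4, 1↦3, 2↦3, 3↦0, 4↦0]  zeros at y ∈ {3, 4}
  x = 2: [0↦4, 1↦1, 2↦1, 3↦0, 4↦4]  zeros at y ∈ {3}
  x = 3: [0↦3, 1↦1, 2↦4, 3↦3, 4↦4]  zeros at y ∈ ∅
  x = 4: [0↦0, 1↦2, 2↦1, 3↦3, 4↦4]  zeros at y ∈ {0}
Collecting zeros: affine points = {(1, 3), (1, 4), (2, 3), (4, 0)}.
Total count |C(F_5)_aff| = 4.


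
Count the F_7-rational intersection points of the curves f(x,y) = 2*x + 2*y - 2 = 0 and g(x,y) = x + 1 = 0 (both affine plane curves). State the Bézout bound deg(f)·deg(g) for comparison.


Common zeros: {(6, 2)}; count = 1; Bézout bound = 1.

deg(f) = 1, deg(g) = 1, so Bézout bound = 1.
Scan x ∈ F_7. For each x, list the y ∈ F_7 with f(x, y) ≡ 0 and those with g(x, y) ≡ 0 (mod 7); the common zeros in that column are the intersection.
  x = 0: f ≡ 0 at y ∈ {1}; g ≡ 0 at y ∈ ∅; common: ∅.
  x = 1: f ≡ 0 at y ∈ {0}; g ≡ 0 at y ∈ ∅; common: ∅.
  x = 2: f ≡ 0 at y ∈ {6}; g ≡ 0 at y ∈ ∅; common: ∅.
  x = 3: f ≡ 0 at y ∈ {5}; g ≡ 0 at y ∈ ∅; common: ∅.
  x = 4: f ≡ 0 at y ∈ {4}; g ≡ 0 at y ∈ ∅; common: ∅.
  x = 5: f ≡ 0 at y ∈ {3}; g ≡ 0 at y ∈ ∅; common: ∅.
  x = 6: f ≡ 0 at y ∈ {2}; g ≡ 0 at y ∈ {0, 1, 2, 3, 4, 5, 6}; common: {2}.
Collecting: common zeros = {(6, 2)}, so the count is 1.
Comparison with the Bézout bound: 1 ≤ 1 = deg(f)·deg(g), as expected for curves with no common component (the bound is attained).


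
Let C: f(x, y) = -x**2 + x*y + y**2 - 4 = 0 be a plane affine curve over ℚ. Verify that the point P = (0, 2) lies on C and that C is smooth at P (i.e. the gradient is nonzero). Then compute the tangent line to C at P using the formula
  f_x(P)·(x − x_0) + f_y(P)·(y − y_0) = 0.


Tangent line at P: 2*x + 4*y - 8 = 0.

Step 1: f(0, 2) = 0, so P lies on C.
Step 2: partial derivatives
  f_x(x, y) = -2*x + y, f_y(x, y) = x + 2*y.
  f_x(P) = 2, f_y(P) = 4 (gradient nonzero, so P is smooth).
Step 3: tangent line at P: 2·(x − 0) + 4·(y − 2) = 0.
Expanding: 2*x + 4*y - 8 = 0.


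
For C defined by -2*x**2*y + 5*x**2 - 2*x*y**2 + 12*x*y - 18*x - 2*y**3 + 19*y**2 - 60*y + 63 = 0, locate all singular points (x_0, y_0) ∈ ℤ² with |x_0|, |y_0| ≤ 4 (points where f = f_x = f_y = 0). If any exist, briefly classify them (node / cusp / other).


Singular points: {(0, 3)}; classification: node.

Compute partial derivatives:
  f_x = -4*x*y + 10*x - 2*y**2 + 12*y - 18.
  f_y = -2*x**2 - 4*x*y + 12*x - 6*y**2 + 38*y - 60.
Scan x_0 ∈ {−4, ..., 4}. For each x_0, f_y(x_0, y) is a polynomial in y; find its integer roots y ∈ {−4, ..., 4}, then test f_x and f at those candidates.
  x = -4: f_y(-4, y) = -6*y**2 + 54*y - 140; no integer root y with |y| ≤ 4.
  x = -3: f_y(-3, y) = -6*y**2 + 50*y - 114; no integer root y with |y| ≤ 4.
  x = -2: f_y(-2, y) = -6*y**2 + 46*y - 92; no integer root y with |y| ≤ 4.
  x = -1: f_y(-1, y) = -6*y**2 + 42*y - 74; no integer root y with |y| ≤ 4.
  x = 0: f_y(0, y) = -6*y**2 + 38*y - 60; vanishes at y ∈ {3}. (0, 3): f_x = 0, f = 0 — SINGULAR.
  x = 1: f_y(1, y) = -6*y**2 + 34*y - 50; no integer root y with |y| ≤ 4.
  x = 2: f_y(2, y) = -6*y**2 + 30*y - 44; no integer root y with |y| ≤ 4.
  x = 3: f_y(3, y) = -6*y**2 + 26*y - 42; no integer root y with |y| ≤ 4.
  x = 4: f_y(4, y) = -6*y**2 + 22*y - 44; no integer root y with |y| ≤ 4.
Only singular point on the grid: (0, 3).
Classify: substitute x = 0 + u, y = 3 + v and expand: f = -2*u**2*v - u**2 - 2*u*v**2 - 2*v**3 + v**2.
No constant or linear terms (consistent with a singular point). Quadratic part: -u**2 + v**2. Cubic part: -2*u**2*v - 2*u*v**2 - 2*v**3.
The quadratic part v**2 - u**2 = (v − u)(v + u) splits into two distinct linear factors, so there are two distinct tangent lines y − 3 = ±(x − 0) — this is a node (ordinary double point).
Classification: node.


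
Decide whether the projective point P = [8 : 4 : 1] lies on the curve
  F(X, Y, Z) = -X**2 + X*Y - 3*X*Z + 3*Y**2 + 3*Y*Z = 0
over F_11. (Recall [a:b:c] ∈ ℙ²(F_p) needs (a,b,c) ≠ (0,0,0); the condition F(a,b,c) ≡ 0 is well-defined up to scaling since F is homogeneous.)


F(8,4,1) ≡ 4 (mod 11); P is NOT on the curve.

Evaluate F(8, 4, 1) term-by-term (mod 11).
  -X**2 ↦ -1·64·1·1 = -64
  X*Y ↦ 1·8·4·1 = 32
  -3*X*Z ↦ -3·8·1·1 = -24
  3*Y**2 ↦ 3·1·16·1 = 48
  3*Y*Z ↦ 3·1·4·1 = 12
Sum: F(8, 4, 1) = (-64) + (32) + (-24) + (48) + (12) = 4.
Reducing mod 11: 4 ≡ 4 (mod 11).
Since F(a, b, c) ≡ 4 ≠ 0 (mod 11), P does NOT lie on the curve.


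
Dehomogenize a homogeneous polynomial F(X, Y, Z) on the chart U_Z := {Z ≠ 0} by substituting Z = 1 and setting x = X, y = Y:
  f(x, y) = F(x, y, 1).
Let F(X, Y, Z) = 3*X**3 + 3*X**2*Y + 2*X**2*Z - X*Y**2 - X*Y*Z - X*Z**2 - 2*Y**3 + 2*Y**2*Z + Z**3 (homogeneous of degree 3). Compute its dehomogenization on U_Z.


f(x, y) = 3*x**3 + 3*x**2*y + 2*x**2 - x*y**2 - x*y - x - 2*y**3 + 2*y**2 + 1

On U_Z we set Z = 1. Each monomial c·X^i·Y^j·Z^k in F becomes c·x^i·y^j·1^k = c·x^i·y^j.
Substituting Z = 1: F(X, Y, 1) = 3*x**3 + 3*x**2*y + 2*x**2 - x*y**2 - x*y - x - 2*y**3 + 2*y**2 + 1.
Note: deg(f) ≤ deg(F) = 3; strict inequality happens when F is divisible by Z (lost terms).


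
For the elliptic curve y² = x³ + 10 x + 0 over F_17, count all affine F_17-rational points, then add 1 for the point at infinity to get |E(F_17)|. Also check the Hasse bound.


Affine points = {(0, 0), (4, 6), (4, 11), (6, 2), (6, 15), (11, 8), (11, 9), (13, 7), (13, 10)}; affine count = 9; |E(F_17)| = 10.

Discriminant check: Δ ∝ 4a³ + 27b² = 4·10³ + 27·0² = 4·1000 + 27·0 ≡ 5 (mod 17). Nonzero ⇒ E is nonsingular.
For each x ∈ F_17, compute rhs = x³ + 10·x + 0 mod 17, then count y ∈ F_17 with y² ≡ rhs.
  x = 0: rhs = 0, matching y values: 0 (1 points).
  x = 1: rhs = 11, matching y values: none (0 points).
  x = 2: rhs = 11, matching y values: none (0 points).
  x = 3: rhs = 6, matching y values: none (0 points).
  x = 4: rhs = 2, matching y values: 6, 11 (2 points).
  x = 5: rhs = 5, matching y values: none (0 points).
  x = 6: rhs = 4, matching y values: 2, 15 (2 points).
  x = 7: rhs = 5, matching y values: none (0 points).
  x = 8: rhs = 14, matching y values: none (0 points).
  x = 9: rhs = 3, matching y values: none (0 points).
  x = 10: rhs = 12, matching y values: none (0 points).
  x = 11: rhs = 13, matching y values: 8, 9 (2 points).
  x = 12: rhs = 12, matching y values: none (0 points).
  x = 13: rhs = 15, matching y values: 7, 10 (2 points).
  x = 14: rhs = 11, matching y values: none (0 points).
  x = 15: rhs = 6, matching y values: none (0 points).
  x = 16: rhs = 6, matching y values: none (0 points).
Total affine count: 9.
Full point count |E(F_17)| = 9 + 1 = 10.
Hasse bound: |10 − (17+1)| = |-8| = 8 ≤ 2√17 ≈ 8.2462 ✓.


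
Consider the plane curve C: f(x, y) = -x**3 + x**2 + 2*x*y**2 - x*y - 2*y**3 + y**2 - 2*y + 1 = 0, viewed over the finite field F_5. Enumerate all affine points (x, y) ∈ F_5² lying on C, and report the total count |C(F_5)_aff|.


Affine F_5-points: {(0, 2), (0, 3), (1, 3), (3, 2), (4, 4)}; count = 5.

For each of the 25 pairs (x, y) ∈ F_5², evaluate f(x, y) mod 5. Record the zeros.
  x = 0: [0↦1, 1↦3, 2↦0, 3↦0, 4↦1]  zeros at y ∈ {2, 3}
  x = 1: [0↦1, 1↦4, 2↦1, 3↦0, 4↦4]  zeros at y ∈ {3}
  x = 2: [0↦2, 1↦1, 2↦3, 3↦1, 4↦3]  zeros at y ∈ ∅
  x = 3: [0↦3, 1↦3, 2↦0, 3↦2, 4↦2]  zeros at y ∈ {2}
  x = 4: [0↦3, 1↦4, 2↦1, 3↦2, 4↦0]  zeros at y ∈ {4}
Collecting zeros: affine points = {(0, 2), (0, 3), (1, 3), (3, 2), (4, 4)}.
Total count |C(F_5)_aff| = 5.


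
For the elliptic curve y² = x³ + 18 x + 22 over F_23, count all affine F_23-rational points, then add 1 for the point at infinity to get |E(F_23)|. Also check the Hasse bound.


Affine points = {(1, 8), (1, 15), (6, 1), (6, 22), (7, 10), (7, 13), (9, 4), (9, 19), (10, 11), (10, 12), (16, 6), (16, 17), (19, 1), (19, 22), (21, 1), (21, 22), (22, 7), (22, 16)}; affine count = 18; |E(F_23)| = 19.

Discriminant check: Δ ∝ 4a³ + 27b² = 4·18³ + 27·22² = 4·5832 + 27·484 ≡ 10 (mod 23). Nonzero ⇒ E is nonsingular.
For each x ∈ F_23, compute rhs = x³ + 18·x + 22 mod 23, then count y ∈ F_23 with y² ≡ rhs.
  x = 0: rhs = 22, matching y values: none (0 points).
  x = 1: rhs = 18, matching y values: 8, 15 (2 points).
  x = 2: rhs = 20, matching y values: none (0 points).
  x = 3: rhs = 11, matching y values: none (0 points).
  x = 4: rhs = 20, matching y values: none (0 points).
  x = 5: rhs = 7, matching y values: none (0 points).
  x = 6: rhs = 1, matching y values: 1, 22 (2 points).
  x = 7: rhs = 8, matching y values: 10, 13 (2 points).
  x = 8: rhs = 11, matching y values: none (0 points).
  x = 9: rhs = 16, matching y values: 4, 19 (2 points).
  x = 10: rhs = 6, matching y values: 11, 12 (2 points).
  x = 11: rhs = 10, matching y values: none (0 points).
  x = 12: rhs = 11, matching y values: none (0 points).
  x = 13: rhs = 15, matching y values: none (0 points).
  x = 14: rhs = 5, matching y values: none (0 points).
  x = 15: rhs = 10, matching y values: none (0 points).
  x = 16: rhs = 13, matching y values: 6, 17 (2 points).
  x = 17: rhs = 20, matching y values: none (0 points).
  x = 18: rhs = 14, matching y values: none (0 points).
  x = 19: rhs = 1, matching y values: 1, 22 (2 points).
  x = 20: rhs = 10, matching y values: none (0 points).
  x = 21: rhs = 1, matching y values: 1, 22 (2 points).
  x = 22: rhs = 3, matching y values: 7, 16 (2 points).
Total affine count: 18.
Full point count |E(F_23)| = 18 + 1 = 19.
Hasse bound: |19 − (23+1)| = |-5| = 5 ≤ 2√23 ≈ 9.5917 ✓.


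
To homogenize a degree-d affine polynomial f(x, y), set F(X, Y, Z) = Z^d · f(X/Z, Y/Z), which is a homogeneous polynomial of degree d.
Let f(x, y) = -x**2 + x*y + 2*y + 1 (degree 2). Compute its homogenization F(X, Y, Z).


F(X, Y, Z) = -X**2 + X*Y + 2*Y*Z + Z**2

deg(f) = 2.
Substitute x = X/Z, y = Y/Z into f, then multiply by Z^2.
  monomial -1·x^2·y^0 ↦ -1·X^2·Y^0·Z^0.
  monomial 1·x^1·y^1 ↦ 1·X^1·Y^1·Z^0.
  monomial 2·x^0·y^1 ↦ 2·X^0·Y^1·Z^1.
  monomial 1·x^0·y^0 ↦ 1·X^0·Y^0·Z^2.
Collecting: F(X, Y, Z) = -X**2 + X*Y + 2*Y*Z + Z**2.


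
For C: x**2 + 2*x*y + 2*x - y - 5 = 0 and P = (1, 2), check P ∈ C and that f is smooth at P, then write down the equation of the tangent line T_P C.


Tangent line at P: 8*x + y - 10 = 0.

Step 1: f(1, 2) = 0, so P lies on C.
Step 2: partial derivatives
  f_x(x, y) = 2*x + 2*y + 2, f_y(x, y) = 2*x - 1.
  f_x(P) = 8, f_y(P) = 1 (gradient nonzero, so P is smooth).
Step 3: tangent line at P: 8·(x − 1) + 1·(y − 2) = 0.
Expanding: 8*x + y - 10 = 0.


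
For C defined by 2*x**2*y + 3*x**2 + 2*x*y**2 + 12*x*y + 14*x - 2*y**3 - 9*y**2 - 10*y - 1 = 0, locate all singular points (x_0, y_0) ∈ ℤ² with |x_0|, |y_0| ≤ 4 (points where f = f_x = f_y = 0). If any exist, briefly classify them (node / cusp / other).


Singular points: {(-1, -2)}; classification: node.

Compute partial derivatives:
  f_x = 4*x*y + 6*x + 2*y**2 + 12*y + 14.
  f_y = 2*x**2 + 4*x*y + 12*x - 6*y**2 - 18*y - 10.
Scan x_0 ∈ {−4, ..., 4}. For each x_0, f_y(x_0, y) is a polynomial in y; find its integer roots y ∈ {−4, ..., 4}, then test f_x and f at those candidates.
  x = -4: f_y(-4, y) = -6*y**2 - 34*y - 26; no integer root y with |y| ≤ 4.
  x = -3: f_y(-3, y) = -6*y**2 - 30*y - 28; no integer root y with |y| ≤ 4.
  x = -2: f_y(-2, y) = -6*y**2 - 26*y - 26; no integer root y with |y| ≤ 4.
  x = -1: f_y(-1, y) = -6*y**2 - 22*y - 20; vanishes at y ∈ {-2}. (-1, -2): f_x = 0, f = 0 — SINGULAR.
  x = 0: f_y(0, y) = -6*y**2 - 18*y - 10; no integer root y with |y| ≤ 4.
  x = 1: f_y(1, y) = -6*y**2 - 14*y + 4; no integer root y with |y| ≤ 4.
  x = 2: f_y(2, y) = -6*y**2 - 10*y + 22; no integer root y with |y| ≤ 4.
  x = 3: f_y(3, y) = -6*y**2 - 6*y + 44; no integer root y with |y| ≤ 4.
  x = 4: f_y(4, y) = -6*y**2 - 2*y + 70; no integer root y with |y| ≤ 4.
Only singular point on the grid: (-1, -2).
Classify: substitute x = -1 + u, y = -2 + v and expand: f = 2*u**2*v - u**2 + 2*u*v**2 - 2*v**3 + v**2.
No constant or linear terms (consistent with a singular point). Quadratic part: -u**2 + v**2. Cubic part: 2*u**2*v + 2*u*v**2 - 2*v**3.
The quadratic part v**2 - u**2 = (v − u)(v + u) splits into two distinct linear factors, so there are two distinct tangent lines y − -2 = ±(x − -1) — this is a node (ordinary double point).
Classification: node.


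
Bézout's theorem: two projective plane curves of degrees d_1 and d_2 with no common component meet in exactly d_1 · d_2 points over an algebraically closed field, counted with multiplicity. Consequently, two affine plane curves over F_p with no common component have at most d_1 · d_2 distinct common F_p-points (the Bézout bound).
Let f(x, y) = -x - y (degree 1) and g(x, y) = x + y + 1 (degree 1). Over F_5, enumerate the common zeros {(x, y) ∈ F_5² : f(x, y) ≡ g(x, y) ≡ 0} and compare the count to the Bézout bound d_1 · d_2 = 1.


Common zeros: ∅; count = 0; Bézout bound = 1.

deg(f) = 1, deg(g) = 1, so Bézout bound = 1.
Scan x ∈ F_5. For each x, list the y ∈ F_5 with f(x, y) ≡ 0 and those with g(x, y) ≡ 0 (mod 5); the common zeros in that column are the intersection.
  x = 0: f ≡ 0 at y ∈ {0}; g ≡ 0 at y ∈ {4}; common: ∅.
  x = 1: f ≡ 0 at y ∈ {4}; g ≡ 0 at y ∈ {3}; common: ∅.
  x = 2: f ≡ 0 at y ∈ {3}; g ≡ 0 at y ∈ {2}; common: ∅.
  x = 3: f ≡ 0 at y ∈ {2}; g ≡ 0 at y ∈ {1}; common: ∅.
  x = 4: f ≡ 0 at y ∈ {1}; g ≡ 0 at y ∈ {0}; common: ∅.
Collecting: common zeros = ∅, so the count is 0.
Comparison with the Bézout bound: 0 ≤ 1 = deg(f)·deg(g), as expected for curves with no common component (the affine F_5-count falls short of the bound because intersections may lie at infinity, over extension fields, or carry multiplicity).


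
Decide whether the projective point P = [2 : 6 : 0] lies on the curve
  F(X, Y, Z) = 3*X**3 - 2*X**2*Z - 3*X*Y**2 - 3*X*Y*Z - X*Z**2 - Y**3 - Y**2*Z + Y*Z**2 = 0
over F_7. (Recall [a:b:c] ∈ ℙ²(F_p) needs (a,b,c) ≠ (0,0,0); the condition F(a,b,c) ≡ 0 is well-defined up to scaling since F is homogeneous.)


F(2,6,0) ≡ 5 (mod 7); P is NOT on the curve.

Evaluate F(2, 6, 0) term-by-term (mod 7).
  3*X**3 ↦ 3·8·1·1 = 24
  -2*X**2*Z ↦ -2·4·1·0 = 0
  -3*X*Y**2 ↦ -3·2·36·1 = -216
  -3*X*Y*Z ↦ -3·2·6·0 = 0
  -X*Z**2 ↦ -1·2·1·0 = 0
  -Y**3 ↦ -1·1·216·1 = -216
  -Y**2*Z ↦ -1·1·36·0 = 0
  Y*Z**2 ↦ 1·1·6·0 = 0
Sum: F(2, 6, 0) = (24) + (0) + (-216) + (0) + (0) + (-216) + (0) + (0) = -408.
Reducing mod 7: -408 ≡ 5 (mod 7).
Since F(a, b, c) ≡ 5 ≠ 0 (mod 7), P does NOT lie on the curve.


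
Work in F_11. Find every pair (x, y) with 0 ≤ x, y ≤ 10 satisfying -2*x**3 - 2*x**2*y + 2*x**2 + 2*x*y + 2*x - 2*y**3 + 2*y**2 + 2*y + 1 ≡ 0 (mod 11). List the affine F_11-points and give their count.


Affine F_11-points: {(1, 5), (2, 7), (3, 4), (7, 9), (9, 1)}; count = 5.

For each of the 121 pairs (x, y) ∈ F_11², evaluate f(x, y) mod 11. Record the zeros.
  x = 0: [0↦1, 1↦3, 2↦8, 3↦4, 4↦1, 5↦9, 6↦5, 7↦10, 8↦1, 9↦10, 10↦3]  zeros at y ∈ ∅
  x = 1: [0↦3, 1↦5, 2↦10, 3↦6, 4↦3, 5↦0, 6↦7, 7↦1, 8↦3, 9↦1, 10↦5]  zeros at y ∈ {5}
  x = 2: [0↦8, 1↦6, 2↦7, 3↦10, 4↦3, 5↦7, 6↦10, 7↦0, 8↦9, 9↦3, 10↦3]  zeros at y ∈ {7}
  x = 3: [0↦4, 1↦5, 2↦9, 3↦4, 4↦0, 5↦7, 6↦2, 7↦6, 8↦7, 9↦4, 10↦7]  zeros at y ∈ {4}
  x = 4: [0↦1, 1↦1, 2↦4, 3↦9, 4↦4, 5↦10, 6↦4, 7↦7, 8↦7, 9↦3, 10↦5]  zeros at y ∈ ∅
  x = 5: [0↦9, 1↦4, 2↦2, 3↦2, 4↦3, 5↦4, 6↦4, 7↦2, 8↦8, 9↦10, 10↦7]  zeros at y ∈ ∅
  x = 6: [0↦5, 1↦2, 2↦2, 3↦4, 4↦7, 5↦10, 6↦1, 7↦1, 8↦9, 9↦2, 10↦1]  zeros at y ∈ ∅
  x = 7: [0↦10, 1↦5, 2↦3, 3↦3, 4↦4, 5↦5, 6↦5, 7↦3, 8↦9, 9↦0, 10↦8]  zeros at y ∈ {9}
  x = 8: [0↦1, 1↦1, 2↦4, 3↦9, 4↦4, 5↦10, 6↦4, 7↦7, 8↦7, 9↦3, 10↦5]  zeros at y ∈ ∅
  x = 9: [0↦10, 1↦0, 2↦4, 3↦10, 4↦6, 5↦2, 6↦8, 7↦1, 8↦2, 9↦10, 10↦2]  zeros at y ∈ {1}
  x = 10: [0↦3, 1↦1, 2↦2, 3↦5, 4↦9, 5↦2, 6↦5, 7↦6, 8↦4, 9↦9, 10↦9]  zeros at y ∈ ∅
Collecting zeros: affine points = {(1, 5), (2, 7), (3, 4), (7, 9), (9, 1)}.
Total count |C(F_11)_aff| = 5.


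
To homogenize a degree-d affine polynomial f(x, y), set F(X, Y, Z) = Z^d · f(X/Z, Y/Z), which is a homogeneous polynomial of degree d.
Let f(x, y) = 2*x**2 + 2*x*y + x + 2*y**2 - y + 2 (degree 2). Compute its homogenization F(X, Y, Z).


F(X, Y, Z) = 2*X**2 + 2*X*Y + X*Z + 2*Y**2 - Y*Z + 2*Z**2

deg(f) = 2.
Substitute x = X/Z, y = Y/Z into f, then multiply by Z^2.
  monomial 2·x^2·y^0 ↦ 2·X^2·Y^0·Z^0.
  monomial 2·x^1·y^1 ↦ 2·X^1·Y^1·Z^0.
  monomial 1·x^1·y^0 ↦ 1·X^1·Y^0·Z^1.
  monomial 2·x^0·y^2 ↦ 2·X^0·Y^2·Z^0.
  monomial -1·x^0·y^1 ↦ -1·X^0·Y^1·Z^1.
  monomial 2·x^0·y^0 ↦ 2·X^0·Y^0·Z^2.
Collecting: F(X, Y, Z) = 2*X**2 + 2*X*Y + X*Z + 2*Y**2 - Y*Z + 2*Z**2.


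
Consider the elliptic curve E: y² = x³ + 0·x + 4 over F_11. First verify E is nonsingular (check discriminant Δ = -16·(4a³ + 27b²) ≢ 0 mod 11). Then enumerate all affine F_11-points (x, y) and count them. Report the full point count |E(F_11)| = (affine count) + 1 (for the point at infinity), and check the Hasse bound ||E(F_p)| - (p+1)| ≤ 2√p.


Affine points = {(0, 2), (0, 9), (1, 4), (1, 7), (2, 1), (2, 10), (3, 3), (3, 8), (6, 0), (10, 5), (10, 6)}; affine count = 11; |E(F_11)| = 12.

Discriminant check: Δ ∝ 4a³ + 27b² = 4·0³ + 27·4² = 4·0 + 27·16 ≡ 3 (mod 11). Nonzero ⇒ E is nonsingular.
For each x ∈ F_11, compute rhs = x³ + 0·x + 4 mod 11, then count y ∈ F_11 with y² ≡ rhs.
  x = 0: rhs = 4, matching y values: 2, 9 (2 points).
  x = 1: rhs = 5, matching y values: 4, 7 (2 points).
  x = 2: rhs = 1, matching y values: 1, 10 (2 points).
  x = 3: rhs = 9, matching y values: 3, 8 (2 points).
  x = 4: rhs = 2, matching y values: none (0 points).
  x = 5: rhs = 8, matching y values: none (0 points).
  x = 6: rhs = 0, matching y values: 0 (1 points).
  x = 7: rhs = 6, matching y values: none (0 points).
  x = 8: rhs = 10, matching y values: none (0 points).
  x = 9: rhs = 7, matching y values: none (0 points).
  x = 10: rhs = 3, matching y values: 5, 6 (2 points).
Total affine count: 11.
Full point count |E(F_11)| = 11 + 1 = 12.
Hasse bound: |12 − (11+1)| = |0| = 0 ≤ 2√11 ≈ 6.6332 ✓.


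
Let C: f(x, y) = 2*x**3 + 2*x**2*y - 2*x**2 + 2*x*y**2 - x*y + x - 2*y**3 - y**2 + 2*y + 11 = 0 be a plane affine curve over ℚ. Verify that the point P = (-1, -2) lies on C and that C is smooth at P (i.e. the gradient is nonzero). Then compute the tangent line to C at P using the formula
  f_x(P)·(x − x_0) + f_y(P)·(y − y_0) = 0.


Tangent line at P: 29*x - 7*y + 15 = 0.

Step 1: f(-1, -2) = 0, so P lies on C.
Step 2: partial derivatives
  f_x(x, y) = 6*x**2 + 4*x*y - 4*x + 2*y**2 - y + 1, f_y(x, y) = 2*x**2 + 4*x*y - x - 6*y**2 - 2*y + 2.
  f_x(P) = 29, f_y(P) = -7 (gradient nonzero, so P is smooth).
Step 3: tangent line at P: 29·(x − -1) + -7·(y − -2) = 0.
Expanding: 29*x - 7*y + 15 = 0.


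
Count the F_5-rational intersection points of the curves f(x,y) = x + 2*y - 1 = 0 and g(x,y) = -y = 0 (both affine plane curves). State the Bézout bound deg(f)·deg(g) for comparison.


Common zeros: {(1, 0)}; count = 1; Bézout bound = 1.

deg(f) = 1, deg(g) = 1, so Bézout bound = 1.
Scan x ∈ F_5. For each x, list the y ∈ F_5 with f(x, y) ≡ 0 and those with g(x, y) ≡ 0 (mod 5); the common zeros in that column are the intersection.
  x = 0: f ≡ 0 at y ∈ {3}; g ≡ 0 at y ∈ {0}; common: ∅.
  x = 1: f ≡ 0 at y ∈ {0}; g ≡ 0 at y ∈ {0}; common: {0}.
  x = 2: f ≡ 0 at y ∈ {2}; g ≡ 0 at y ∈ {0}; common: ∅.
  x = 3: f ≡ 0 at y ∈ {4}; g ≡ 0 at y ∈ {0}; common: ∅.
  x = 4: f ≡ 0 at y ∈ {1}; g ≡ 0 at y ∈ {0}; common: ∅.
Collecting: common zeros = {(1, 0)}, so the count is 1.
Comparison with the Bézout bound: 1 ≤ 1 = deg(f)·deg(g), as expected for curves with no common component (the bound is attained).


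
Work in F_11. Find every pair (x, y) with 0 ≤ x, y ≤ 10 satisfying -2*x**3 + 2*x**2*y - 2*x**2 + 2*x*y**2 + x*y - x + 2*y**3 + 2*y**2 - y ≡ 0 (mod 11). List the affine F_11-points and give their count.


Affine F_11-points: {(0, 0), (0, 2), (0, 8), (1, 6), (1, 7), (3, 9), (4, 4), (5, 4), (6, 3), (8, 3), (8, 7), (9, 8), (10, 3)}; count = 13.

For each of the 121 pairs (x, y) ∈ F_11², evaluate f(x, y) mod 11. Record the zeros.
  x = 0: [0↦0, 1↦3, 2↦0, 3↦3, 4↦2, 5↦9, 6↦3, 7↦7, 8↦0, 9↦5, 10↦1]  zeros at y ∈ {0, 2, 8}
  x = 1: [0↦6, 1↦3, 2↦9, 3↦3, 4↦8, 5↦3, 6↦0, 7↦0, 8↦4, 9↦2, 10↦6]  zeros at y ∈ {6, 7}
  x = 2: [0↦7, 1↦2, 2↦10, 3↦10, 4↦3, 5↦1, 6↦5, 7↦5, 8↦2, 9↦8, 10↦2]  zeros at y ∈ ∅
  x = 3: [0↦2, 1↦10, 2↦2, 3↦1, 4↦8, 5↦2, 6↦6, 7↦10, 8↦4, 9↦0, 10↦10]  zeros at y ∈ {9}
  x = 4: [0↦1, 1↦4, 2↦6, 3↦8, 4↦0, 5↦5, 6↦2, 7↦3, 8↦9, 9↦10, 10↦7]  zeros at y ∈ {4}
  x = 5: [0↦3, 1↦5, 2↦10, 3↦8, 4↦0, 5↦9, 6↦3, 7↦5, 8↦5, 9↦4, 10↦3]  zeros at y ∈ {4}
  x = 6: [0↦7, 1↦1, 2↦2, 3↦0, 4↦7, 5↦2, 6↦8, 7↦4, 8↦2, 9↦3, 10↦8]  zeros at y ∈ {3}
  x = 7: [0↦1, 1↦2, 2↦3, 3↦5, 4↦9, 5↦5, 6↦5, 7↦10, 8↦10, 9↦6, 10↦10]  zeros at y ∈ ∅
  x = 8: [0↦6, 1↦7, 2↦1, 3↦0, 4↦5, 5↦6, 6↦4, 7↦0, 8↦6, 9↦1, 10↦8]  zeros at y ∈ {3, 7}
  x = 9: [0↦10, 1↦4, 2↦6, 3↦6, 4↦5, 5↦4, 6↦4, 7↦6, 8↦0, 9↦9, 10↦1]  zeros at y ∈ {8}
  x = 10: [0↦1, 1↦3, 2↦6, 3↦0, 4↦8, 5↦9, 6↦4, 7↦5, 8↦2, 9↦7, 10↦10]  zeros at y ∈ {3}
Collecting zeros: affine points = {(0, 0), (0, 2), (0, 8), (1, 6), (1, 7), (3, 9), (4, 4), (5, 4), (6, 3), (8, 3), (8, 7), (9, 8), (10, 3)}.
Total count |C(F_11)_aff| = 13.


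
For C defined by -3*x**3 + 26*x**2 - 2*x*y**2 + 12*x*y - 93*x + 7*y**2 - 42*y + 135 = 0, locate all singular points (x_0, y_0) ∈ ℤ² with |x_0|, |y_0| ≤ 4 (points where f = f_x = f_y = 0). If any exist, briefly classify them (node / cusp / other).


Singular points: {(3, 3)}; classification: node.

Compute partial derivatives:
  f_x = -9*x**2 + 52*x - 2*y**2 + 12*y - 93.
  f_y = -4*x*y + 12*x + 14*y - 42.
Scan x_0 ∈ {−4, ..., 4}. For each x_0, f_y(x_0, y) is a polynomial in y; find its integer roots y ∈ {−4, ..., 4}, then test f_x and f at those candidates.
  x = -4: f_y(-4, y) = 30*y - 90; vanishes at y ∈ {3}. (-4, 3): f_x = -427 ≠ 0.
  x = -3: f_y(-3, y) = 26*y - 78; vanishes at y ∈ {3}. (-3, 3): f_x = -312 ≠ 0.
  x = -2: f_y(-2, y) = 22*y - 66; vanishes at y ∈ {3}. (-2, 3): f_x = -215 ≠ 0.
  x = -1: f_y(-1, y) = 18*y - 54; vanishes at y ∈ {3}. (-1, 3): f_x = -136 ≠ 0.
  x = 0: f_y(0, y) = 14*y - 42; vanishes at y ∈ {3}. (0, 3): f_x = -75 ≠ 0.
  x = 1: f_y(1, y) = 10*y - 30; vanishes at y ∈ {3}. (1, 3): f_x = -32 ≠ 0.
  x = 2: f_y(2, y) = 6*y - 18; vanishes at y ∈ {3}. (2, 3): f_x = -7 ≠ 0.
  x = 3: f_y(3, y) = 2*y - 6; vanishes at y ∈ {3}. (3, 3): f_x = 0, f = 0 — SINGULAR.
  x = 4: f_y(4, y) = 6 - 2*y; vanishes at y ∈ {3}. (4, 3): f_x = -11 ≠ 0.
Only singular point on the grid: (3, 3).
Classify: substitute x = 3 + u, y = 3 + v and expand: f = -3*u**3 - u**2 - 2*u*v**2 + v**2.
No constant or linear terms (consistent with a singular point). Quadratic part: -u**2 + v**2. Cubic part: -3*u**3 - 2*u*v**2.
The quadratic part v**2 - u**2 = (v − u)(v + u) splits into two distinct linear factors, so there are two distinct tangent lines y − 3 = ±(x − 3) — this is a node (ordinary double point).
Classification: node.


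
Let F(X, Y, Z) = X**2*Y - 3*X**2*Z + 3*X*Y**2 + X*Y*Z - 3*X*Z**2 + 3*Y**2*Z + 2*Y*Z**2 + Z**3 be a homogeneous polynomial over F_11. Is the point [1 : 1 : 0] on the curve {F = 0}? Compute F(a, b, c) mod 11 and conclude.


F(1,1,0) ≡ 4 (mod 11); P is NOT on the curve.

Evaluate F(1, 1, 0) term-by-term (mod 11).
  X**2*Y ↦ 1·1·1·1 = 1
  -3*X**2*Z ↦ -3·1·1·0 = 0
  3*X*Y**2 ↦ 3·1·1·1 = 3
  X*Y*Z ↦ 1·1·1·0 = 0
  -3*X*Z**2 ↦ -3·1·1·0 = 0
  3*Y**2*Z ↦ 3·1·1·0 = 0
  2*Y*Z**2 ↦ 2·1·1·0 = 0
  Z**3 ↦ 1·1·1·0 = 0
Sum: F(1, 1, 0) = (1) + (0) + (3) + (0) + (0) + (0) + (0) + (0) = 4.
Reducing mod 11: 4 ≡ 4 (mod 11).
Since F(a, b, c) ≡ 4 ≠ 0 (mod 11), P does NOT lie on the curve.


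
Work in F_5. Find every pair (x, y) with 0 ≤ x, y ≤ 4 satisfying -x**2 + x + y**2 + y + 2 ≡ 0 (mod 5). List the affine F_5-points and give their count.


Affine F_5-points: {(2, 0), (2, 4), (4, 0), (4, 4)}; count = 4.

For each of the 25 pairs (x, y) ∈ F_5², evaluate f(x, y) mod 5. Record the zeros.
  x = 0: [0↦2, 1↦4, 2↦3, 3↦4, 4↦2]  zeros at y ∈ ∅
  x = 1: [0↦2, 1↦4, 2↦3, 3↦4, 4↦2]  zeros at y ∈ ∅
  x = 2: [0↦0, 1↦2, 2↦1, 3↦2, 4↦0]  zeros at y ∈ {0, 4}
  x = 3: [0↦1, 1↦3, 2↦2, 3↦3, 4↦1]  zeros at y ∈ ∅
  x = 4: [0↦0, 1↦2, 2↦1, 3↦2, 4↦0]  zeros at y ∈ {0, 4}
Collecting zeros: affine points = {(2, 0), (2, 4), (4, 0), (4, 4)}.
Total count |C(F_5)_aff| = 4.


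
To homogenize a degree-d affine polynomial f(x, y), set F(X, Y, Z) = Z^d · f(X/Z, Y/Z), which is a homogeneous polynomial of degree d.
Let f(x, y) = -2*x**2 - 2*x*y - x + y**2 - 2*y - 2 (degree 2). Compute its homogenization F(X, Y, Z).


F(X, Y, Z) = -2*X**2 - 2*X*Y - X*Z + Y**2 - 2*Y*Z - 2*Z**2

deg(f) = 2.
Substitute x = X/Z, y = Y/Z into f, then multiply by Z^2.
  monomial -2·x^2·y^0 ↦ -2·X^2·Y^0·Z^0.
  monomial -2·x^1·y^1 ↦ -2·X^1·Y^1·Z^0.
  monomial -1·x^1·y^0 ↦ -1·X^1·Y^0·Z^1.
  monomial 1·x^0·y^2 ↦ 1·X^0·Y^2·Z^0.
  monomial -2·x^0·y^1 ↦ -2·X^0·Y^1·Z^1.
  monomial -2·x^0·y^0 ↦ -2·X^0·Y^0·Z^2.
Collecting: F(X, Y, Z) = -2*X**2 - 2*X*Y - X*Z + Y**2 - 2*Y*Z - 2*Z**2.


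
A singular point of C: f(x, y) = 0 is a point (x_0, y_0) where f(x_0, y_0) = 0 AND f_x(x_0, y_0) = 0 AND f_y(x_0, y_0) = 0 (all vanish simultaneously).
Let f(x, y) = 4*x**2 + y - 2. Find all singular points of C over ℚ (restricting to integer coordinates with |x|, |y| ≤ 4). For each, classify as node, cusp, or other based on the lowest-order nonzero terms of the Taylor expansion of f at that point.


No singular points in the scanned grid; C is smooth there.

Compute partial derivatives:
  f_x = 8*x.
  f_y = 1.
f_y = 1 is a nonzero constant, so f_y never vanishes: no point (x, y) can satisfy f = f_x = f_y = 0. In particular no (x, y) ∈ {−4, ..., 4}² is singular; the curve is smooth.


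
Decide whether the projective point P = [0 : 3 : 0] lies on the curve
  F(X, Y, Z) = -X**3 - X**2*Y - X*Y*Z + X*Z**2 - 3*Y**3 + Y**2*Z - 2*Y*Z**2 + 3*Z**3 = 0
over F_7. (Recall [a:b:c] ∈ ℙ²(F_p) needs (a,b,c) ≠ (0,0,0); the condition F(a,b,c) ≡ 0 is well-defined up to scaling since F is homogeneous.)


F(0,3,0) ≡ 3 (mod 7); P is NOT on the curve.

Evaluate F(0, 3, 0) term-by-term (mod 7).
  -X**3 ↦ -1·0·1·1 = 0
  -X**2*Y ↦ -1·0·3·1 = 0
  -X*Y*Z ↦ -1·0·3·0 = 0
  X*Z**2 ↦ 1·0·1·0 = 0
  -3*Y**3 ↦ -3·1·27·1 = -81
  Y**2*Z ↦ 1·1·9·0 = 0
  -2*Y*Z**2 ↦ -2·1·3·0 = 0
  3*Z**3 ↦ 3·1·1·0 = 0
Sum: F(0, 3, 0) = (0) + (0) + (0) + (0) + (-81) + (0) + (0) + (0) = -81.
Reducing mod 7: -81 ≡ 3 (mod 7).
Since F(a, b, c) ≡ 3 ≠ 0 (mod 7), P does NOT lie on the curve.


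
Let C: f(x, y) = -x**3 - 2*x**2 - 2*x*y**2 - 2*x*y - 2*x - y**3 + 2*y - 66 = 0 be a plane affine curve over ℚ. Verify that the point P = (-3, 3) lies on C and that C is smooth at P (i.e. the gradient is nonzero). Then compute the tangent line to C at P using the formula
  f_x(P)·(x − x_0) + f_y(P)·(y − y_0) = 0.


Tangent line at P: -41*x + 17*y - 174 = 0.

Step 1: f(-3, 3) = 0, so P lies on C.
Step 2: partial derivatives
  f_x(x, y) = -3*x**2 - 4*x - 2*y**2 - 2*y - 2, f_y(x, y) = -4*x*y - 2*x - 3*y**2 + 2.
  f_x(P) = -41, f_y(P) = 17 (gradient nonzero, so P is smooth).
Step 3: tangent line at P: -41·(x − -3) + 17·(y − 3) = 0.
Expanding: -41*x + 17*y - 174 = 0.


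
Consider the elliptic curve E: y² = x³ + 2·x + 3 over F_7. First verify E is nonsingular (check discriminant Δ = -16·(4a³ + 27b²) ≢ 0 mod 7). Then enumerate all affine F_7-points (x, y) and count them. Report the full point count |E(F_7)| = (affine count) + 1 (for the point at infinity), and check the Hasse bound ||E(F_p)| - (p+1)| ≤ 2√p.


Affine points = {(2, 1), (2, 6), (3, 1), (3, 6), (6, 0)}; affine count = 5; |E(F_7)| = 6.

Discriminant check: Δ ∝ 4a³ + 27b² = 4·2³ + 27·3² = 4·8 + 27·9 ≡ 2 (mod 7). Nonzero ⇒ E is nonsingular.
For each x ∈ F_7, compute rhs = x³ + 2·x + 3 mod 7, then count y ∈ F_7 with y² ≡ rhs.
  x = 0: rhs = 3, matching y values: none (0 points).
  x = 1: rhs = 6, matching y values: none (0 points).
  x = 2: rhs = 1, matching y values: 1, 6 (2 points).
  x = 3: rhs = 1, matching y values: 1, 6 (2 points).
  x = 4: rhs = 5, matching y values: none (0 points).
  x = 5: rhs = 5, matching y values: none (0 points).
  x = 6: rhs = 0, matching y values: 0 (1 points).
Total affine count: 5.
Full point count |E(F_7)| = 5 + 1 = 6.
Hasse bound: |6 − (7+1)| = |-2| = 2 ≤ 2√7 ≈ 5.2915 ✓.


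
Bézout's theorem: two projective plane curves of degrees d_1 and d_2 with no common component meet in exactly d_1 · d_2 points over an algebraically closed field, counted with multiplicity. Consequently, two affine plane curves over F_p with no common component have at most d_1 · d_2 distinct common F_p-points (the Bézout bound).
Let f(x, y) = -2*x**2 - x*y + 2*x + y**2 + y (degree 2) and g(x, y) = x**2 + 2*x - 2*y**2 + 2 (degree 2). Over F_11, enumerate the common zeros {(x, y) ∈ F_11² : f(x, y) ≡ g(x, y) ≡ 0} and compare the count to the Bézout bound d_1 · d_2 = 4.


Common zeros: {(0, 10), (7, 7)}; count = 2; Bézout bound = 4.

deg(f) = 2, deg(g) = 2, so Bézout bound = 4.
Scan x ∈ F_11. For each x, list the y ∈ F_11 with f(x, y) ≡ 0 and those with g(x, y) ≡ 0 (mod 11); the common zeros in that column are the intersection.
  x = 0: f ≡ 0 at y ∈ {0, 10}; g ≡ 0 at y ∈ {1, 10}; common: {10}.
  x = 1: f ≡ 0 at y ∈ {0}; g ≡ 0 at y ∈ ∅; common: ∅.
  x = 2: f ≡ 0 at y ∈ ∅; g ≡ 0 at y ∈ {4, 7}; common: ∅.
  x = 3: f ≡ 0 at y ∈ ∅; g ≡ 0 at y ∈ {5, 6}; common: ∅.
  x = 4: f ≡ 0 at y ∈ ∅; g ≡ 0 at y ∈ ∅; common: ∅.
  x = 5: f ≡ 0 at y ∈ {2}; g ≡ 0 at y ∈ ∅; common: ∅.
  x = 6: f ≡ 0 at y ∈ {2, 3}; g ≡ 0 at y ∈ {5, 6}; common: ∅.
  x = 7: f ≡ 0 at y ∈ {7, 10}; g ≡ 0 at y ∈ {4, 7}; common: {7}.
  x = 8: f ≡ 0 at y ∈ ∅; g ≡ 0 at y ∈ ∅; common: ∅.
  x = 9: f ≡ 0 at y ∈ ∅; g ≡ 0 at y ∈ {1, 10}; common: ∅.
  x = 10: f ≡ 0 at y ∈ {3, 6}; g ≡ 0 at y ∈ ∅; common: ∅.
Collecting: common zeros = {(0, 10), (7, 7)}, so the count is 2.
Comparison with the Bézout bound: 2 ≤ 4 = deg(f)·deg(g), as expected for curves with no common component (the affine F_11-count falls short of the bound because intersections may lie at infinity, over extension fields, or carry multiplicity).
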